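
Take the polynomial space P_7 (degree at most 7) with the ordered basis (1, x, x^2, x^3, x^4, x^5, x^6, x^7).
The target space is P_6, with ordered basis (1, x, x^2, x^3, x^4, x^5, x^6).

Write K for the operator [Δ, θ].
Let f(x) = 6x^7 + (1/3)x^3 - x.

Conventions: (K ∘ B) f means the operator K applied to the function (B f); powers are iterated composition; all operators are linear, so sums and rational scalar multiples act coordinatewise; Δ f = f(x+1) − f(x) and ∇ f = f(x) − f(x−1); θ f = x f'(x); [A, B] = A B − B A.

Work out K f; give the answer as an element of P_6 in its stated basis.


θ f = 42x^7 + x^3 - x
Δ θ f = 294x^6 + 882x^5 + 1470x^4 + 1470x^3 + 885x^2 + 297x + 42
Δ f = 42x^6 + 126x^5 + 210x^4 + 210x^3 + 127x^2 + 43x + 16/3
θ Δ f = 252x^6 + 630x^5 + 840x^4 + 630x^3 + 254x^2 + 43x
[Δ, θ] f = 42x^6 + 252x^5 + 630x^4 + 840x^3 + 631x^2 + 254x + 42

g(x) = 42x^6 + 252x^5 + 630x^4 + 840x^3 + 631x^2 + 254x + 42


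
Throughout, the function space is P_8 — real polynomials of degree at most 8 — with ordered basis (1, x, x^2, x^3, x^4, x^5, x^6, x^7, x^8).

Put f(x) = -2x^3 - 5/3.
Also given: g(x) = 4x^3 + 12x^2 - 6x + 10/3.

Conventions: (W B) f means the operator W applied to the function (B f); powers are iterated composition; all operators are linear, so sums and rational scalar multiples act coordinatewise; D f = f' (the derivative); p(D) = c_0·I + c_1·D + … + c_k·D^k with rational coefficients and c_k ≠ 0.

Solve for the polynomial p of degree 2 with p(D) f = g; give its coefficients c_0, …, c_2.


c_0 = -2, c_1 = -2, c_2 = 1/2

D^0 f = -2x^3 - 5/3
D^1 f = -6x^2
D^2 f = -12x
matching coefficients of g against c_0 f + c_1 Df + … from the top degree down determines the c_i
solution: c_0 = -2, c_1 = -2, c_2 = 1/2


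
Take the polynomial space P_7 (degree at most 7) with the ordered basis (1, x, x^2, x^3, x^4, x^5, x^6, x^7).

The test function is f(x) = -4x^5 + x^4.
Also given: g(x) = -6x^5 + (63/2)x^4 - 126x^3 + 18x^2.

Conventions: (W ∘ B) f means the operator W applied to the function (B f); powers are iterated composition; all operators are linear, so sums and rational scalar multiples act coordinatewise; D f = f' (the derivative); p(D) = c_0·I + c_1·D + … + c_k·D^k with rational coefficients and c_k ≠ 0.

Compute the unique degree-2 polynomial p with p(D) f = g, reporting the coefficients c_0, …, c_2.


D^0 f = -4x^5 + x^4
D^1 f = -20x^4 + 4x^3
D^2 f = -80x^3 + 12x^2
matching coefficients of g against c_0 f + c_1 Df + … from the top degree down determines the c_i
solution: c_0 = 3/2, c_1 = -3/2, c_2 = 3/2

c_0 = 3/2, c_1 = -3/2, c_2 = 3/2


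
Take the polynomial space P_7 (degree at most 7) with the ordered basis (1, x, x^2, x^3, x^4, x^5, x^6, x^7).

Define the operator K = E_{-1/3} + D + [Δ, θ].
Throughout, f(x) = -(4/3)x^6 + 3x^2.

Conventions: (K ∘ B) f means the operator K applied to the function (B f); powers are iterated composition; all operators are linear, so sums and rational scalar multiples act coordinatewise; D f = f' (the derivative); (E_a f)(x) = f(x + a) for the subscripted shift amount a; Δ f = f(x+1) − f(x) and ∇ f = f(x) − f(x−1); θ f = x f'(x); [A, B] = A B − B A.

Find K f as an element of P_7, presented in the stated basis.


E_{-1/3} f = -(4/3)x^6 + (8/3)x^5 - (20/9)x^4 + (80/81)x^3 + (223/81)x^2 - (478/243)x + 725/2187
D f = -8x^5 + 6x
θ f = -8x^6 + 6x^2
Δ θ f = -48x^5 - 120x^4 - 160x^3 - 120x^2 - 36x - 2
Δ f = -8x^5 - 20x^4 - (80/3)x^3 - 20x^2 - 2x + 5/3
θ Δ f = -40x^5 - 80x^4 - 80x^3 - 40x^2 - 2x
[Δ, θ] f = -8x^5 - 40x^4 - 80x^3 - 80x^2 - 34x - 2
(E_{-1/3} + D + [Δ, θ]) f = -(4/3)x^6 - (40/3)x^5 - (380/9)x^4 - (6400/81)x^3 - (6257/81)x^2 - (7282/243)x - 3649/2187

the result is g(x) = -(4/3)x^6 - (40/3)x^5 - (380/9)x^4 - (6400/81)x^3 - (6257/81)x^2 - (7282/243)x - 3649/2187


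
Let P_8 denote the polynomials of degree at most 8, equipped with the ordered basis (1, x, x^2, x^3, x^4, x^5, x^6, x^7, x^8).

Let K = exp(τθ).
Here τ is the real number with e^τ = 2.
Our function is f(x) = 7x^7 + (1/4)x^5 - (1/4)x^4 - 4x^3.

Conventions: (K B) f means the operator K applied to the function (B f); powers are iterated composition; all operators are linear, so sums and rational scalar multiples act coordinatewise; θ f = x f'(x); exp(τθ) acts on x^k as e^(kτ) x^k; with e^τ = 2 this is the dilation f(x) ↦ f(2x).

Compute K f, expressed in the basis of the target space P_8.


g(x) = 896x^7 + 8x^5 - 4x^4 - 32x^3

exp(τθ) x^k = e^(kτ) x^k; with e^τ = 2 this sends x^k to 2^k x^k
x^3 ↦ 8 x^3
x^4 ↦ 16 x^4
x^5 ↦ 32 x^5
x^7 ↦ 128 x^7
applying this coordinatewise to f: exp(τθ) f = 896x^7 + 8x^5 - 4x^4 - 32x^3


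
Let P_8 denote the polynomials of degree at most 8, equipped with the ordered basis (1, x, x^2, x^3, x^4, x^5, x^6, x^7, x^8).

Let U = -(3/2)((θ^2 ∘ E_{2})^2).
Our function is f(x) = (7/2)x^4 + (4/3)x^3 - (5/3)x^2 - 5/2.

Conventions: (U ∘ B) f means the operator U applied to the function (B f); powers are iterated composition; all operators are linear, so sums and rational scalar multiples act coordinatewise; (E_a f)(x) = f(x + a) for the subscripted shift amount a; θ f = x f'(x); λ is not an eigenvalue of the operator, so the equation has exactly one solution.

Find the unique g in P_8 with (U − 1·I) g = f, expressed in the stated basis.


write g with unknown coordinates in the stated basis and equate coefficients in (U − 1·I) g = f
solving from the highest basis element down gives g = -(1/110)x^4 + (1532/8085)x^3 - (301309/202125)x^2 + (209236/67375)x + 5/2
check: U g = (192/55)x^4 + (4104/2695)x^3 - (212728/67375)x^2 + (209236/67375)x
so U g − 1·g = (7/2)x^4 + (4/3)x^3 - (5/3)x^2 - 5/2 = f ✓

the image equals g(x) = -(1/110)x^4 + (1532/8085)x^3 - (301309/202125)x^2 + (209236/67375)x + 5/2


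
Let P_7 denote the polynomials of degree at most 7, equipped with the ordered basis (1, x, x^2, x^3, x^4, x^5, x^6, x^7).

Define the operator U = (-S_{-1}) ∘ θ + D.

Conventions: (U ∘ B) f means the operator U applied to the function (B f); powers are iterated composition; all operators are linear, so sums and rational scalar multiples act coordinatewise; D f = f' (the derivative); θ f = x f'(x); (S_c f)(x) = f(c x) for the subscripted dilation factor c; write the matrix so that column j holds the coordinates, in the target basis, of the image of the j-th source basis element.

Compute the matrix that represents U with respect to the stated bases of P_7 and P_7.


image of 1: 0
image of x: x + 1
image of x^2: -2x^2 + 2x
image of x^3: 3x^3 + 3x^2
image of x^4: -4x^4 + 4x^3
image of x^5: 5x^5 + 5x^4
image of x^6: -6x^6 + 6x^5
image of x^7: 7x^7 + 7x^6
each image's coordinates form column j of the matrix

the matrix is [[0, 1, 0, 0, 0, 0, 0, 0]; [0, 1, 2, 0, 0, 0, 0, 0]; [0, 0, -2, 3, 0, 0, 0, 0]; [0, 0, 0, 3, 4, 0, 0, 0]; [0, 0, 0, 0, -4, 5, 0, 0]; [0, 0, 0, 0, 0, 5, 6, 0]; [0, 0, 0, 0, 0, 0, -6, 7]; [0, 0, 0, 0, 0, 0, 0, 7]] (rows listed top to bottom)


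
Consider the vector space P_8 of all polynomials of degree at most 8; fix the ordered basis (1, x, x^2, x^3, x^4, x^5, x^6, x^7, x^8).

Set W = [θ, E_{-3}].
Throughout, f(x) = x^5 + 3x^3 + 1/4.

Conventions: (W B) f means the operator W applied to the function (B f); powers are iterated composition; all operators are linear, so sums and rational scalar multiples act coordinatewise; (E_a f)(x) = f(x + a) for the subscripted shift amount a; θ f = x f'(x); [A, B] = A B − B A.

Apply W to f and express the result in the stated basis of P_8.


the result is g(x) = 15x^4 - 180x^3 + 837x^2 - 1782x + 1458

E_{-3} f = x^5 - 15x^4 + 93x^3 - 297x^2 + 486x - 1295/4
θ E_{-3} f = 5x^5 - 60x^4 + 279x^3 - 594x^2 + 486x
θ f = 5x^5 + 9x^3
E_{-3} θ f = 5x^5 - 75x^4 + 459x^3 - 1431x^2 + 2268x - 1458
[θ, E_{-3}] f = 15x^4 - 180x^3 + 837x^2 - 1782x + 1458


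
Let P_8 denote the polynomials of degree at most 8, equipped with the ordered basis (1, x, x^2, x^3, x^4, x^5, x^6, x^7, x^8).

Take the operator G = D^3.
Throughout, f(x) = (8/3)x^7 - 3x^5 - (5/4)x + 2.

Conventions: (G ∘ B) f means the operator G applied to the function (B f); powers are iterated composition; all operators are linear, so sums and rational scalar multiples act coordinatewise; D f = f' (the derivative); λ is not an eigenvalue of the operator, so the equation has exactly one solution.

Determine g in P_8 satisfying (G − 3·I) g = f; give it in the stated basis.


the image equals g(x) = -(8/9)x^7 + x^5 - (560/9)x^4 + 20x^2 - (17905/36)x - 2/3

write g with unknown coordinates in the stated basis and equate coefficients in (G − 3·I) g = f
solving from the highest basis element down gives g = -(8/9)x^7 + x^5 - (560/9)x^4 + 20x^2 - (17905/36)x - 2/3
check: G g = -(560/3)x^4 + 60x^2 - (4480/3)x
so G g − 3·g = (8/3)x^7 - 3x^5 - (5/4)x + 2 = f ✓


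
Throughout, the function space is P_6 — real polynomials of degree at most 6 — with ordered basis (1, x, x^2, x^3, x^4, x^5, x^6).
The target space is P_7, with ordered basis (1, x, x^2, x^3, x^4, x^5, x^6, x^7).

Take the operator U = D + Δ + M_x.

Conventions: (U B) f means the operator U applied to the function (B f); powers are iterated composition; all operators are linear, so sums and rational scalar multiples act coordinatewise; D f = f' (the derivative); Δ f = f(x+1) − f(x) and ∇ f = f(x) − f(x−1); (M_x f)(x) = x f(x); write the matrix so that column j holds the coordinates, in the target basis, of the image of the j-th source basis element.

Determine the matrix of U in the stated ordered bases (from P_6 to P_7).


image of 1: x
image of x: x^2 + 2
image of x^2: x^3 + 4x + 1
image of x^3: x^4 + 6x^2 + 3x + 1
image of x^4: x^5 + 8x^3 + 6x^2 + 4x + 1
image of x^5: x^6 + 10x^4 + 10x^3 + 10x^2 + 5x + 1
image of x^6: x^7 + 12x^5 + 15x^4 + 20x^3 + 15x^2 + 6x + 1
each image's coordinates form column j of the matrix

the matrix is [[0, 2, 1, 1, 1, 1, 1]; [1, 0, 4, 3, 4, 5, 6]; [0, 1, 0, 6, 6, 10, 15]; [0, 0, 1, 0, 8, 10, 20]; [0, 0, 0, 1, 0, 10, 15]; [0, 0, 0, 0, 1, 0, 12]; [0, 0, 0, 0, 0, 1, 0]; [0, 0, 0, 0, 0, 0, 1]] (rows listed top to bottom)


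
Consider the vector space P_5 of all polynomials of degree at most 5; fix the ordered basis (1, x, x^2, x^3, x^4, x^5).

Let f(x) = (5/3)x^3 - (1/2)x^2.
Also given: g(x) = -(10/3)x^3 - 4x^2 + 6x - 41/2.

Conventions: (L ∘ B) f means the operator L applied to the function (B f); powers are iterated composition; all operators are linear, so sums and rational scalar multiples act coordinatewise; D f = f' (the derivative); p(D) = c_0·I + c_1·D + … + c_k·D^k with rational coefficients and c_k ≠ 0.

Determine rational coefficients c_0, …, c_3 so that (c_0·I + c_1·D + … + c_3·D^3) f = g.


D^0 f = (5/3)x^3 - (1/2)x^2
D^1 f = 5x^2 - x
D^2 f = 10x - 1
D^3 f = 10
matching coefficients of g against c_0 f + c_1 Df + … from the top degree down determines the c_i
solution: c_0 = -2, c_1 = -1, c_2 = 1/2, c_3 = -2

c_0 = -2, c_1 = -1, c_2 = 1/2, c_3 = -2


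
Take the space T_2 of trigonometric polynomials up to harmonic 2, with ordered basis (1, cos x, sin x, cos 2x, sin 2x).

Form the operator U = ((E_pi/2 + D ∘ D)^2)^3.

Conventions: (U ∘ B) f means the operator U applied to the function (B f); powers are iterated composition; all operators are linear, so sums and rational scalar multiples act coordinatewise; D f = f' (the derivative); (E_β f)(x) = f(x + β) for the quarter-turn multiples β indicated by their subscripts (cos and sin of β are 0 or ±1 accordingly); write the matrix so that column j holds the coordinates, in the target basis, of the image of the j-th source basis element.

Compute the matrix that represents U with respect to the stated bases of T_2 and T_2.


image of 1: 1
image of cos x: -8sin x
image of sin x: 8cos x
image of cos 2x: 15625cos 2x
image of sin 2x: 15625sin 2x
each image's coordinates form column j of the matrix

the matrix is [[1, 0, 0, 0, 0]; [0, 0, 8, 0, 0]; [0, -8, 0, 0, 0]; [0, 0, 0, 15625, 0]; [0, 0, 0, 0, 15625]] (rows listed top to bottom)


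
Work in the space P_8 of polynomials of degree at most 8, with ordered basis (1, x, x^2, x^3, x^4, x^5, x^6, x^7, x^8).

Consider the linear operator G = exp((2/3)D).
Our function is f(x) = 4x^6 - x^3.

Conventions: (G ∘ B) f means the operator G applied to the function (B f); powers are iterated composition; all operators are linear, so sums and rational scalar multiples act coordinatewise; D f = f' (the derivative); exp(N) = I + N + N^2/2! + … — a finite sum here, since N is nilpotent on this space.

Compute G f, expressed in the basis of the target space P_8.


the result is g(x) = 4x^6 + 16x^5 + (80/3)x^4 + (613/27)x^3 + (266/27)x^2 + (148/81)x + 40/729

order-1 term: 16x^5 - 2x^2
order-2 term: (80/3)x^4 - (4/3)x
order-3 term: (640/27)x^3 - 8/27
order-4 term: (320/27)x^2
order-5 term: (256/81)x
order-6 term: 256/729
the series for exp((2/3)D) f terminates at order 6
exp((2/3)D) f = 4x^6 + 16x^5 + (80/3)x^4 + (613/27)x^3 + (266/27)x^2 + (148/81)x + 40/729


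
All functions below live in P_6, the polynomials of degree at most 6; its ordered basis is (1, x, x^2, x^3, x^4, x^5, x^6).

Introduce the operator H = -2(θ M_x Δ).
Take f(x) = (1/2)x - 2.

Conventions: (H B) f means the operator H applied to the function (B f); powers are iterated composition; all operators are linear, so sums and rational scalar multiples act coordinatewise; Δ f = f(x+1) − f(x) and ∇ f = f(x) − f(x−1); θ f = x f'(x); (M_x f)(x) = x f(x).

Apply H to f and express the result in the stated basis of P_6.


Δ f = 1/2
M_x Δ f = (1/2)x
θ M_x Δ f = (1/2)x
(-2(θ M_x Δ)) f = -x

the image equals g(x) = -x


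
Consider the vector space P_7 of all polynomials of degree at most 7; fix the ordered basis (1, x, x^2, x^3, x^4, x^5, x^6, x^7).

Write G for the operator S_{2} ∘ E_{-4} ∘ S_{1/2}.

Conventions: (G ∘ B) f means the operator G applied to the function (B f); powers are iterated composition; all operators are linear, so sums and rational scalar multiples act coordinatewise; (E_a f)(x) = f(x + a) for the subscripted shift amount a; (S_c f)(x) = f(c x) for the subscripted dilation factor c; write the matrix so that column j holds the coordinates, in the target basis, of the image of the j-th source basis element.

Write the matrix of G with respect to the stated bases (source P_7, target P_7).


image of 1: 1
image of x: x - 2
image of x^2: x^2 - 4x + 4
image of x^3: x^3 - 6x^2 + 12x - 8
image of x^4: x^4 - 8x^3 + 24x^2 - 32x + 16
image of x^5: x^5 - 10x^4 + 40x^3 - 80x^2 + 80x - 32
image of x^6: x^6 - 12x^5 + 60x^4 - 160x^3 + 240x^2 - 192x + 64
image of x^7: x^7 - 14x^6 + 84x^5 - 280x^4 + 560x^3 - 672x^2 + 448x - 128
each image's coordinates form column j of the matrix

the matrix is [[1, -2, 4, -8, 16, -32, 64, -128]; [0, 1, -4, 12, -32, 80, -192, 448]; [0, 0, 1, -6, 24, -80, 240, -672]; [0, 0, 0, 1, -8, 40, -160, 560]; [0, 0, 0, 0, 1, -10, 60, -280]; [0, 0, 0, 0, 0, 1, -12, 84]; [0, 0, 0, 0, 0, 0, 1, -14]; [0, 0, 0, 0, 0, 0, 0, 1]] (rows listed top to bottom)


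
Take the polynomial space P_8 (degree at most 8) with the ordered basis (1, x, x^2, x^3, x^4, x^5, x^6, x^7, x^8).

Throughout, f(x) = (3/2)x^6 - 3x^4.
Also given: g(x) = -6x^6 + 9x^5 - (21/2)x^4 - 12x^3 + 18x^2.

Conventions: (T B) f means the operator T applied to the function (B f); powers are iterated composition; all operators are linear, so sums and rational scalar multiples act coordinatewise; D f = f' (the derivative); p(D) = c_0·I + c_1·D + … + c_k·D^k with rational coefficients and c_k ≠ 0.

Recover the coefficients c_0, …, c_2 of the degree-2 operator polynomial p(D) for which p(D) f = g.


D^0 f = (3/2)x^6 - 3x^4
D^1 f = 9x^5 - 12x^3
D^2 f = 45x^4 - 36x^2
matching coefficients of g against c_0 f + c_1 Df + … from the top degree down determines the c_i
solution: c_0 = -4, c_1 = 1, c_2 = -1/2

c_0 = -4, c_1 = 1, c_2 = -1/2


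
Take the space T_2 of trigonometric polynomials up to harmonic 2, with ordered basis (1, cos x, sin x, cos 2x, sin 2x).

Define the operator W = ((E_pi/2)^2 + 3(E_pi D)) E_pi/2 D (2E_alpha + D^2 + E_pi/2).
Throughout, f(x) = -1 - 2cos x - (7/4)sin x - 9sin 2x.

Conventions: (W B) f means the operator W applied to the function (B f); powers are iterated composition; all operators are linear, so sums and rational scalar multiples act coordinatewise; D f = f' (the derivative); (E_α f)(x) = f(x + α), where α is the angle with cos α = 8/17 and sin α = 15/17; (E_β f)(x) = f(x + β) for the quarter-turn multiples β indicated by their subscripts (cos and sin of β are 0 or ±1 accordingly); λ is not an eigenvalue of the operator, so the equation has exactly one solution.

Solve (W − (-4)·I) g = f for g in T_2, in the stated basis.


write g with unknown coordinates in the stated basis and equate coefficients in (W − (-4)·I) g = f
solving from the highest basis element down gives g = -1/4 + (225/436)cos x + (83/872)sin x + (41823/779810)cos 2x + (42948/389905)sin 2x
check: W g = -(443/109)cos x - (929/436)sin x - (83646/389905)cos 2x - (3680937/389905)sin 2x
so W g − (-4)·g = -1 - 2cos x - (7/4)sin x - 9sin 2x = f ✓

the image equals g(x) = -1/4 + (225/436)cos x + (83/872)sin x + (41823/779810)cos 2x + (42948/389905)sin 2x


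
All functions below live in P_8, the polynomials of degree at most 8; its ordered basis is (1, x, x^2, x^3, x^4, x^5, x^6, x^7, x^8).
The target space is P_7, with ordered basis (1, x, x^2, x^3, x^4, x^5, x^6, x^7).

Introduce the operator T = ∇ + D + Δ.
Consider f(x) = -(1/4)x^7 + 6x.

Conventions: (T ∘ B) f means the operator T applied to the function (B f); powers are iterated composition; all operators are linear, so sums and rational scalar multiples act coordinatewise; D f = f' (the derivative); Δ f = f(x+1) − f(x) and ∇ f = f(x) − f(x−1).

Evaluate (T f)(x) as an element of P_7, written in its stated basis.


the image equals g(x) = -(21/4)x^6 - (35/2)x^4 - (21/2)x^2 + 35/2

∇ f = -(7/4)x^6 + (21/4)x^5 - (35/4)x^4 + (35/4)x^3 - (21/4)x^2 + (7/4)x + 23/4
D f = -(7/4)x^6 + 6
Δ f = -(7/4)x^6 - (21/4)x^5 - (35/4)x^4 - (35/4)x^3 - (21/4)x^2 - (7/4)x + 23/4
(∇ + D + Δ) f = -(21/4)x^6 - (35/2)x^4 - (21/2)x^2 + 35/2


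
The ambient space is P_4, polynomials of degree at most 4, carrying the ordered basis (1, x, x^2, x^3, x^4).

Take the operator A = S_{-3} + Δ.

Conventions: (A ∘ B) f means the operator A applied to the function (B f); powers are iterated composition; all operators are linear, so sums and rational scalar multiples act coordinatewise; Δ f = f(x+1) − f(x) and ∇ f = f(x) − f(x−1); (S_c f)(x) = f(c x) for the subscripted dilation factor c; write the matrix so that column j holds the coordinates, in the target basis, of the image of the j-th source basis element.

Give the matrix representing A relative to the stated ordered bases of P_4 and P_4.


image of 1: 1
image of x: -3x + 1
image of x^2: 9x^2 + 2x + 1
image of x^3: -27x^3 + 3x^2 + 3x + 1
image of x^4: 81x^4 + 4x^3 + 6x^2 + 4x + 1
each image's coordinates form column j of the matrix

the matrix is [[1, 1, 1, 1, 1]; [0, -3, 2, 3, 4]; [0, 0, 9, 3, 6]; [0, 0, 0, -27, 4]; [0, 0, 0, 0, 81]] (rows listed top to bottom)


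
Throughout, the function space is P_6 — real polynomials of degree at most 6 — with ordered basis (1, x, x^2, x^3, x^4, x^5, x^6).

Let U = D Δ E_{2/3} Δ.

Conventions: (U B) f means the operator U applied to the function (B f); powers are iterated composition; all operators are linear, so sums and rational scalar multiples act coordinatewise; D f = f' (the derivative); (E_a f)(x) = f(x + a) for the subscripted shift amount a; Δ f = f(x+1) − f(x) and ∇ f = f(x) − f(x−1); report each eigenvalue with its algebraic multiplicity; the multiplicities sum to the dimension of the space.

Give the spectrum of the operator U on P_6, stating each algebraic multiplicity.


image of 1: 0
image of x: 0
image of x^2: 0
image of x^3: 6
image of x^4: 24x + 40
image of x^5: 60x^2 + 200x + 530/3
image of x^6: 120x^3 + 600x^2 + 1060x + 5900/9
the matrix is upper triangular; its diagonal is (0, 0, 0, 0, 0, 0, 0)
for a triangular matrix the eigenvalues are the diagonal entries, with algebraic multiplicity their repetition count

λ = 0 (multiplicity 7)


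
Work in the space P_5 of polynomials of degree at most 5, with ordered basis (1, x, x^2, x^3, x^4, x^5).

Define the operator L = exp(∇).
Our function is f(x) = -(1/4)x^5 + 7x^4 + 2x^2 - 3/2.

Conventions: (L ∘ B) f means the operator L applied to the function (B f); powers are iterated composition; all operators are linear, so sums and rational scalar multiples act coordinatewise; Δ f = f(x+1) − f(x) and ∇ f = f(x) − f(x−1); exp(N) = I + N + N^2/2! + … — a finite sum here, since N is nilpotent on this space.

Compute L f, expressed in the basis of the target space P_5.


the image equals g(x) = -(1/4)x^5 + (23/4)x^4 + 28x^3 + (9/2)x^2 - (101/4)x + 5

order-1 term: -(5/4)x^4 + (61/2)x^3 - (89/2)x^2 + (133/4)x - 37/4
order-2 term: -(5/2)x^3 + (99/2)x^2 - (371/4)x + 219/4
order-3 term: -(5/2)x^2 + (71/2)x - 193/4
order-4 term: -(5/4)x + 19/2
order-5 term: -1/4
the series for exp(∇) f terminates at order 5
exp(∇) f = -(1/4)x^5 + (23/4)x^4 + 28x^3 + (9/2)x^2 - (101/4)x + 5


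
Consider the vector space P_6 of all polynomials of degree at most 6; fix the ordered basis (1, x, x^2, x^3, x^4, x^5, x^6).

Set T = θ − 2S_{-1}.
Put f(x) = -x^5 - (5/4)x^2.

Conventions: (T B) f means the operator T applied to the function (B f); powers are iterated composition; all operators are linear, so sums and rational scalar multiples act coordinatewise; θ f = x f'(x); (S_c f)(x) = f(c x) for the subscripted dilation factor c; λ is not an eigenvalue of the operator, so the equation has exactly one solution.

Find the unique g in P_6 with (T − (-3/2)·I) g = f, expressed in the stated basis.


g(x) = -(2/17)x^5 - (5/6)x^2

write g with unknown coordinates in the stated basis and equate coefficients in (T − (-3/2)·I) g = f
solving from the highest basis element down gives g = -(2/17)x^5 - (5/6)x^2
check: T g = -(14/17)x^5
so T g − (-3/2)·g = -x^5 - (5/4)x^2 = f ✓


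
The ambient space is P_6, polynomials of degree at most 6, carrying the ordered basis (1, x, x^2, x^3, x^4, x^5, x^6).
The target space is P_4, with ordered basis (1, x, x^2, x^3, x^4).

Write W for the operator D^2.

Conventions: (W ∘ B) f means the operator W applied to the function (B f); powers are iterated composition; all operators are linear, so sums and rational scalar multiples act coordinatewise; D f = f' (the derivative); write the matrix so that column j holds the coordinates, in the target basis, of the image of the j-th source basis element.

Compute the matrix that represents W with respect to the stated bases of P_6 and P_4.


the matrix is [[0, 0, 2, 0, 0, 0, 0]; [0, 0, 0, 6, 0, 0, 0]; [0, 0, 0, 0, 12, 0, 0]; [0, 0, 0, 0, 0, 20, 0]; [0, 0, 0, 0, 0, 0, 30]] (rows listed top to bottom)

image of 1: 0
image of x: 0
image of x^2: 2
image of x^3: 6x
image of x^4: 12x^2
image of x^5: 20x^3
image of x^6: 30x^4
each image's coordinates form column j of the matrix


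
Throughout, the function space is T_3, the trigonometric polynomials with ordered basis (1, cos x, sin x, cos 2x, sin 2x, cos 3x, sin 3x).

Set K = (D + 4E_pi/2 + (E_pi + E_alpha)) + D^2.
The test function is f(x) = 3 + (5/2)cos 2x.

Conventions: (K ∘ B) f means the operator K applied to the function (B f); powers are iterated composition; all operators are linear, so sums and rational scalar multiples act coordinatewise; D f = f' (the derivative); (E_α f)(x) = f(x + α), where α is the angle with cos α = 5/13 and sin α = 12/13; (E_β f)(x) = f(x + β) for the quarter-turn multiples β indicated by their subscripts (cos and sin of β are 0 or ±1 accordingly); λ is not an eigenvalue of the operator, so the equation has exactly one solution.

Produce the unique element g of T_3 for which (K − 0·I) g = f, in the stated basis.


g(x) = 1/2 - (3255/11272)cos 2x + (1145/11272)sin 2x

write g with unknown coordinates in the stated basis and equate coefficients in (K − 0·I) g = f
solving from the highest basis element down gives g = 1/2 - (3255/11272)cos 2x + (1145/11272)sin 2x
check: K g = 3 + (5/2)cos 2x
so K g − 0·g = 3 + (5/2)cos 2x = f ✓


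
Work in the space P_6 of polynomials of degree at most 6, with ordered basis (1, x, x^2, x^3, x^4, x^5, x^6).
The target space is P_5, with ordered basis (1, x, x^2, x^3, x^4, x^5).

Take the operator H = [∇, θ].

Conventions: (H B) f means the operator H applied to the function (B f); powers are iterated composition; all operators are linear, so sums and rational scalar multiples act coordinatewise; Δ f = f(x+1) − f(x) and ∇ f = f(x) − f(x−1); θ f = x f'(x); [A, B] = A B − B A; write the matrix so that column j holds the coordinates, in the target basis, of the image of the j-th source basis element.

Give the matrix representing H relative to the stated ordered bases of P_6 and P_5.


image of 1: 0
image of x: 1
image of x^2: 2x - 2
image of x^3: 3x^2 - 6x + 3
image of x^4: 4x^3 - 12x^2 + 12x - 4
image of x^5: 5x^4 - 20x^3 + 30x^2 - 20x + 5
image of x^6: 6x^5 - 30x^4 + 60x^3 - 60x^2 + 30x - 6
each image's coordinates form column j of the matrix

the matrix is [[0, 1, -2, 3, -4, 5, -6]; [0, 0, 2, -6, 12, -20, 30]; [0, 0, 0, 3, -12, 30, -60]; [0, 0, 0, 0, 4, -20, 60]; [0, 0, 0, 0, 0, 5, -30]; [0, 0, 0, 0, 0, 0, 6]] (rows listed top to bottom)


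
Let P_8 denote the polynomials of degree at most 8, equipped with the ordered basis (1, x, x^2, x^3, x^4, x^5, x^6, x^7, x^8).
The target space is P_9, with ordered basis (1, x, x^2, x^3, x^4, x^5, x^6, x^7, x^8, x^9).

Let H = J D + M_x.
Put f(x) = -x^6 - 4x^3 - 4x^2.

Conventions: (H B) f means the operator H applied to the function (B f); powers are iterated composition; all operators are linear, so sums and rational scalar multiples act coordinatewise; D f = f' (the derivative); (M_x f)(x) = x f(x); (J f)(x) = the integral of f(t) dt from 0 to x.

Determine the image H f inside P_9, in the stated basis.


D f = -6x^5 - 12x^2 - 8x
J D f = -x^6 - 4x^3 - 4x^2
M_x f = -x^7 - 4x^4 - 4x^3
(J D + M_x) f = -x^7 - x^6 - 4x^4 - 8x^3 - 4x^2

the image equals g(x) = -x^7 - x^6 - 4x^4 - 8x^3 - 4x^2


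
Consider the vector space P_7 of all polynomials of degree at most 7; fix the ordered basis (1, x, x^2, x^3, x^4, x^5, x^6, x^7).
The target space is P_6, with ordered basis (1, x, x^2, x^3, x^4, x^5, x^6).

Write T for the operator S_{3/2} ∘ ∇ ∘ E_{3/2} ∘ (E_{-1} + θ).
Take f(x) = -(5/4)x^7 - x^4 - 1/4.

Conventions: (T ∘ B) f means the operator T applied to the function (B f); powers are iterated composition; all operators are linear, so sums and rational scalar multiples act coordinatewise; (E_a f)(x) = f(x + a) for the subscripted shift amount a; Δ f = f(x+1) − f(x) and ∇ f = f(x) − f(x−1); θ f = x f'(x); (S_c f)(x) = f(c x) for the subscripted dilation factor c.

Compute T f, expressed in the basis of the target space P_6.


E_{-1} f = -(5/4)x^7 + (35/4)x^6 - (105/4)x^5 + (171/4)x^4 - (159/4)x^3 + (81/4)x^2 - (19/4)x
θ f = -(35/4)x^7 - 4x^4
(E_{-1} + θ) f = -10x^7 + (35/4)x^6 - (105/4)x^5 + (155/4)x^4 - (159/4)x^3 + (81/4)x^2 - (19/4)x
E_{3/2} (E_{-1} + θ) f = -10x^7 - (385/4)x^6 - 420x^5 - (16705/16)x^4 - (12633/8)x^3 - (92907/64)x^2 - (12037/16)x - 43539/256
∇ E_{3/2} (E_{-1} + θ) f = -70x^6 - (735/2)x^5 - (4025/4)x^4 - (6205/4)x^3 - (5757/4)x^2 - (23991/32)x - 10845/64
S_{3/2} ∇ E_{3/2} (E_{-1} + θ) f = -(25515/32)x^6 - (178605/64)x^5 - (326025/64)x^4 - (167535/32)x^3 - (51813/16)x^2 - (71973/64)x - 10845/64

the image equals g(x) = -(25515/32)x^6 - (178605/64)x^5 - (326025/64)x^4 - (167535/32)x^3 - (51813/16)x^2 - (71973/64)x - 10845/64


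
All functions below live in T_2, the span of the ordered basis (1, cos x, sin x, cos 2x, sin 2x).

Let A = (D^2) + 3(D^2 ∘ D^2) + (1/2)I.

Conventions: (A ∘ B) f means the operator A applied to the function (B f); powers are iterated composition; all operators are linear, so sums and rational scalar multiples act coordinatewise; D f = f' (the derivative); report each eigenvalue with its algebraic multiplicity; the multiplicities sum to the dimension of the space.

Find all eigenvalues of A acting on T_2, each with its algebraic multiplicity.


image of 1: 1/2
image of cos x: (5/2)cos x
image of sin x: (5/2)sin x
image of cos 2x: (89/2)cos 2x
image of sin 2x: (89/2)sin 2x
the matrix is diagonal; its diagonal is (1/2, 5/2, 5/2, 89/2, 89/2)
for a triangular matrix the eigenvalues are the diagonal entries, with algebraic multiplicity their repetition count

λ = 1/2 (multiplicity 1), λ = 5/2 (multiplicity 2), λ = 89/2 (multiplicity 2)


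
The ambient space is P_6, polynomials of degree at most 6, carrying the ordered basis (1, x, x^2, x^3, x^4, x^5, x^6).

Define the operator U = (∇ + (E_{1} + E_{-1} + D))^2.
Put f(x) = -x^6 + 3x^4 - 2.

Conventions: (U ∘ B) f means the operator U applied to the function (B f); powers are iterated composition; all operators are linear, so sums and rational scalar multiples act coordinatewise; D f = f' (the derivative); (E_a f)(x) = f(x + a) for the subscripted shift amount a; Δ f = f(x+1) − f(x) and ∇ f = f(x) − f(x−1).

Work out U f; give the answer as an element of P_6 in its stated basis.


∇ f = -6x^5 + 15x^4 - 8x^3 - 3x^2 + 6x - 2
E_{1} f = -x^6 - 6x^5 - 12x^4 - 8x^3 + 3x^2 + 6x
E_{-1} f = -x^6 + 6x^5 - 12x^4 + 8x^3 + 3x^2 - 6x
D f = -6x^5 + 12x^3
(E_{1} + E_{-1} + D) f = -2x^6 - 6x^5 - 24x^4 + 12x^3 + 6x^2
(∇ + (E_{1} + E_{-1} + D)) f = -2x^6 - 12x^5 - 9x^4 + 4x^3 + 3x^2 + 6x - 2
∇ (∇ + (E_{1} + E_{-1} + D)) f = -12x^5 - 30x^4 + 44x^3 - 24x^2 + 6x + 6
E_{1} (∇ + (E_{1} + E_{-1} + D)) f = -2x^6 - 24x^5 - 99x^4 - 192x^3 - 189x^2 - 84x - 12
E_{-1} (∇ + (E_{1} + E_{-1} + D)) f = -2x^6 + 21x^4 - 40x^3 + 27x^2 - 8
D (∇ + (E_{1} + E_{-1} + D)) f = -12x^5 - 60x^4 - 36x^3 + 12x^2 + 6x + 6
(E_{1} + E_{-1} + D) (∇ + (E_{1} + E_{-1} + D)) f = -4x^6 - 36x^5 - 138x^4 - 268x^3 - 150x^2 - 78x - 14
(∇ + (E_{1} + E_{-1} + D)) (∇ + (E_{1} + E_{-1} + D)) f = -4x^6 - 48x^5 - 168x^4 - 224x^3 - 174x^2 - 72x - 8

the result is g(x) = -4x^6 - 48x^5 - 168x^4 - 224x^3 - 174x^2 - 72x - 8


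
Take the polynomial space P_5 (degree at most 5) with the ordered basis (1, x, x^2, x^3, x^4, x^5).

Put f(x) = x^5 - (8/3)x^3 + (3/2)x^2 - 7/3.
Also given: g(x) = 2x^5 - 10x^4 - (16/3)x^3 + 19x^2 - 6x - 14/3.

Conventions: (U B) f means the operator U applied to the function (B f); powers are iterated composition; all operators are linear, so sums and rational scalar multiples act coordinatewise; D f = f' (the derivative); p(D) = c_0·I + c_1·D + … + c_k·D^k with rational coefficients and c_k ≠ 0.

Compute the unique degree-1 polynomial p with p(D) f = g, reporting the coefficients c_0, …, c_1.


p(D) = 2·I − 2·D, i.e. c_0 = 2, c_1 = -2

D^0 f = x^5 - (8/3)x^3 + (3/2)x^2 - 7/3
D^1 f = 5x^4 - 8x^2 + 3x
matching coefficients of g against c_0 f + c_1 Df + … from the top degree down determines the c_i
solution: c_0 = 2, c_1 = -2


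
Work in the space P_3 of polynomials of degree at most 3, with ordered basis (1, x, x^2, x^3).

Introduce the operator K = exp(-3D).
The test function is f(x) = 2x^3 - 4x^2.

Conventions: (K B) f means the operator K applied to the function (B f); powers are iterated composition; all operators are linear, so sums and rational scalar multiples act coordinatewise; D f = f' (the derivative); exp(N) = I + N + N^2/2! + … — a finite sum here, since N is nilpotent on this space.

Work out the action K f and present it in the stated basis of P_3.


the image equals g(x) = 2x^3 - 22x^2 + 78x - 90

order-1 term: -18x^2 + 24x
order-2 term: 54x - 36
order-3 term: -54
the series for exp(-3D) f terminates at order 3
exp(-3D) f = 2x^3 - 22x^2 + 78x - 90


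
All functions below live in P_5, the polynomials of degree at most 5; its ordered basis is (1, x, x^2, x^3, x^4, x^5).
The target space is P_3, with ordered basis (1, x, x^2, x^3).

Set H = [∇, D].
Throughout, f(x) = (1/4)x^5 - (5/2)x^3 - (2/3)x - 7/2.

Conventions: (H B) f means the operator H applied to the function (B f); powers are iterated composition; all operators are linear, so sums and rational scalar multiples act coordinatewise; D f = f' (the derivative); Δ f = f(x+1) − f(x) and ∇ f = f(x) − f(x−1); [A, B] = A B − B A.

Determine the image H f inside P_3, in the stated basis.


D f = (5/4)x^4 - (15/2)x^2 - 2/3
∇ D f = 5x^3 - (15/2)x^2 - 10x + 25/4
∇ f = (5/4)x^4 - (5/2)x^3 - 5x^2 + (25/4)x - 35/12
D ∇ f = 5x^3 - (15/2)x^2 - 10x + 25/4
[∇, D] f = 0

g(x) = 0


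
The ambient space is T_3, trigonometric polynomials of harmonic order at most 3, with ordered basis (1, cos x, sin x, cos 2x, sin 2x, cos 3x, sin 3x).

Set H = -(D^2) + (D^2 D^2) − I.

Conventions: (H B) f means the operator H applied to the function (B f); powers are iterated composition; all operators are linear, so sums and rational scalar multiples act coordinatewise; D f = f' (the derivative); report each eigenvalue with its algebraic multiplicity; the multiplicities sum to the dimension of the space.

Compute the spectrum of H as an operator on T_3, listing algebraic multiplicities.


image of 1: -1
image of cos x: cos x
image of sin x: sin x
image of cos 2x: 19cos 2x
image of sin 2x: 19sin 2x
image of cos 3x: 89cos 3x
image of sin 3x: 89sin 3x
the matrix is diagonal; its diagonal is (-1, 1, 1, 19, 19, 89, 89)
for a triangular matrix the eigenvalues are the diagonal entries, with algebraic multiplicity their repetition count

λ = -1 (multiplicity 1), λ = 1 (multiplicity 2), λ = 19 (multiplicity 2), λ = 89 (multiplicity 2)


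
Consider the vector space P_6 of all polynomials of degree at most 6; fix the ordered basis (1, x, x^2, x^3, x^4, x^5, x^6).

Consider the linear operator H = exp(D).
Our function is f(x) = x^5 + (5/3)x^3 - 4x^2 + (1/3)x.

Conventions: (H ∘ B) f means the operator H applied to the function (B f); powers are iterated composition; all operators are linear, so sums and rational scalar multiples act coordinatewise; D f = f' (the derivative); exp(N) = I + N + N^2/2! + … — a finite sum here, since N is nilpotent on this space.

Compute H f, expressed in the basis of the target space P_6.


order-1 term: 5x^4 + 5x^2 - 8x + 1/3
order-2 term: 10x^3 + 5x - 4
order-3 term: 10x^2 + 5/3
order-4 term: 5x
order-5 term: 1
the series for exp(D) f terminates at order 5
exp(D) f = x^5 + 5x^4 + (35/3)x^3 + 11x^2 + (7/3)x - 1

g(x) = x^5 + 5x^4 + (35/3)x^3 + 11x^2 + (7/3)x - 1


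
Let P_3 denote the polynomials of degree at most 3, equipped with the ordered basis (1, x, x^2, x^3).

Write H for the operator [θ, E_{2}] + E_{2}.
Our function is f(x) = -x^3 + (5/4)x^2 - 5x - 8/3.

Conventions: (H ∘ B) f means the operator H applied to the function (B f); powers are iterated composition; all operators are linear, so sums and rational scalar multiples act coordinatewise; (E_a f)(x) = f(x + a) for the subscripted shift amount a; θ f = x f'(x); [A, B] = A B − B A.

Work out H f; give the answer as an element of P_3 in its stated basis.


E_{2} f = -x^3 - (19/4)x^2 - 12x - 47/3
θ E_{2} f = -3x^3 - (19/2)x^2 - 12x
θ f = -3x^3 + (5/2)x^2 - 5x
E_{2} θ f = -3x^3 - (31/2)x^2 - 31x - 24
[θ, E_{2}] f = 6x^2 + 19x + 24
E_{2} f = -x^3 - (19/4)x^2 - 12x - 47/3
([θ, E_{2}] + E_{2}) f = -x^3 + (5/4)x^2 + 7x + 25/3

the image equals g(x) = -x^3 + (5/4)x^2 + 7x + 25/3


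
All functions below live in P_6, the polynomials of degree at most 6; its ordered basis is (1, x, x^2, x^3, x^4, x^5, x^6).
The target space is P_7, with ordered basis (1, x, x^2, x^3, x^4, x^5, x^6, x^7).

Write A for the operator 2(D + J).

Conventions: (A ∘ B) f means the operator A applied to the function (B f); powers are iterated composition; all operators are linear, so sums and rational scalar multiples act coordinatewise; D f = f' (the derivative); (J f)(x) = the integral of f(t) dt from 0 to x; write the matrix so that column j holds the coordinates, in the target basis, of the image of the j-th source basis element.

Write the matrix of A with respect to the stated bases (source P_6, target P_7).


image of 1: 2x
image of x: x^2 + 2
image of x^2: (2/3)x^3 + 4x
image of x^3: (1/2)x^4 + 6x^2
image of x^4: (2/5)x^5 + 8x^3
image of x^5: (1/3)x^6 + 10x^4
image of x^6: (2/7)x^7 + 12x^5
each image's coordinates form column j of the matrix

the matrix is [[0, 2, 0, 0, 0, 0, 0]; [2, 0, 4, 0, 0, 0, 0]; [0, 1, 0, 6, 0, 0, 0]; [0, 0, 2/3, 0, 8, 0, 0]; [0, 0, 0, 1/2, 0, 10, 0]; [0, 0, 0, 0, 2/5, 0, 12]; [0, 0, 0, 0, 0, 1/3, 0]; [0, 0, 0, 0, 0, 0, 2/7]] (rows listed top to bottom)


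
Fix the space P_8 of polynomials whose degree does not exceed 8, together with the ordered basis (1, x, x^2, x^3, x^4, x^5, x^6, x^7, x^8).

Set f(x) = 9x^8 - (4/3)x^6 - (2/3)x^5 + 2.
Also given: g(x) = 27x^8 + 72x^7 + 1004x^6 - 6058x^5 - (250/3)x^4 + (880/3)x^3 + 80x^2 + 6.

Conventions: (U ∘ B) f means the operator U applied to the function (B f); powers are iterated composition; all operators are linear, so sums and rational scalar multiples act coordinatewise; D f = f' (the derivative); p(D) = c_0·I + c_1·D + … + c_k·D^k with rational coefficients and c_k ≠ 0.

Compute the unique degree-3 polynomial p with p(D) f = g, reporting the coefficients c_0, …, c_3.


D^0 f = 9x^8 - (4/3)x^6 - (2/3)x^5 + 2
D^1 f = 72x^7 - 8x^5 - (10/3)x^4
D^2 f = 504x^6 - 40x^4 - (40/3)x^3
D^3 f = 3024x^5 - 160x^3 - 40x^2
matching coefficients of g against c_0 f + c_1 Df + … from the top degree down determines the c_i
solution: c_0 = 3, c_1 = 1, c_2 = 2, c_3 = -2

p(D) = 3·I + D + 2·D^2 − 2·D^3, i.e. c_0 = 3, c_1 = 1, c_2 = 2, c_3 = -2


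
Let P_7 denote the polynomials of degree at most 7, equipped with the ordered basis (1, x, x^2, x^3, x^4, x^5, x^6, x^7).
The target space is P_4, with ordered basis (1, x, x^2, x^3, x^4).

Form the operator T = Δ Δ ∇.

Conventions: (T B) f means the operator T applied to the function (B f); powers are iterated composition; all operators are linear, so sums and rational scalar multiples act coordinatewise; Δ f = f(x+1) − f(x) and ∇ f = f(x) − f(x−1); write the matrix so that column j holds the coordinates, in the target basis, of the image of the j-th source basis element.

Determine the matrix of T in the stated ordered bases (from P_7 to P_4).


the matrix is [[0, 0, 0, 6, 12, 30, 60, 126]; [0, 0, 0, 0, 24, 60, 180, 420]; [0, 0, 0, 0, 0, 60, 180, 630]; [0, 0, 0, 0, 0, 0, 120, 420]; [0, 0, 0, 0, 0, 0, 0, 210]] (rows listed top to bottom)

image of 1: 0
image of x: 0
image of x^2: 0
image of x^3: 6
image of x^4: 24x + 12
image of x^5: 60x^2 + 60x + 30
image of x^6: 120x^3 + 180x^2 + 180x + 60
image of x^7: 210x^4 + 420x^3 + 630x^2 + 420x + 126
each image's coordinates form column j of the matrix


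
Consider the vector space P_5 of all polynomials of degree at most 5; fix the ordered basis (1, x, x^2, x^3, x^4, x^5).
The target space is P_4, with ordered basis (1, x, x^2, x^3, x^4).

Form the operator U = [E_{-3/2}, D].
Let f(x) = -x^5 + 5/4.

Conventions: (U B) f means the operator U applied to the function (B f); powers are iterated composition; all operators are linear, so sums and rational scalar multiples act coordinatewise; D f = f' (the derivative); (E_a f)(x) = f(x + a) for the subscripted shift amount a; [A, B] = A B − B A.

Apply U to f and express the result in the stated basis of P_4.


the result is g(x) = 0

D f = -5x^4
E_{-3/2} D f = -5x^4 + 30x^3 - (135/2)x^2 + (135/2)x - 405/16
E_{-3/2} f = -x^5 + (15/2)x^4 - (45/2)x^3 + (135/4)x^2 - (405/16)x + 283/32
D E_{-3/2} f = -5x^4 + 30x^3 - (135/2)x^2 + (135/2)x - 405/16
[E_{-3/2}, D] f = 0


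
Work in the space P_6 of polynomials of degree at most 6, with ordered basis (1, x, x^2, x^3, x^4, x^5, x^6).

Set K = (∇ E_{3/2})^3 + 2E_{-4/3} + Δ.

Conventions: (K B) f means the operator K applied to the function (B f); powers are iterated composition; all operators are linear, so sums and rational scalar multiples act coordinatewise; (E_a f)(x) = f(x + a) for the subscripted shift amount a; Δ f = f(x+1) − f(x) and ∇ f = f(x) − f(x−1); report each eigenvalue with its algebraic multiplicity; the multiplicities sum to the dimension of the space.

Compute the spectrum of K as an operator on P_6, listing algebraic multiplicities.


image of 1: 2
image of x: 2x - 5/3
image of x^2: 2x^2 - (10/3)x + 41/9
image of x^3: 2x^3 - 5x^2 + (41/3)x + 61/27
image of x^4: 2x^4 - (20/3)x^3 + (82/3)x^2 + (244/27)x + 6425/81
image of x^5: 2x^5 - (25/3)x^4 + (410/9)x^3 + (610/27)x^2 + (32125/81)x + 133060/243
image of x^6: 2x^6 - 10x^5 + (205/3)x^4 + (1220/27)x^3 + (32125/27)x^2 + (266120/81)x + 2567711/729
the matrix is upper triangular; its diagonal is (2, 2, 2, 2, 2, 2, 2)
for a triangular matrix the eigenvalues are the diagonal entries, with algebraic multiplicity their repetition count

λ = 2 (multiplicity 7)
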